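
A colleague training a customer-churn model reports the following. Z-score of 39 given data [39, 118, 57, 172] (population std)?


μ = 96.5, σ = 52.5095
z = (39 - 96.5)/52.5095 = -1.095

-1.095


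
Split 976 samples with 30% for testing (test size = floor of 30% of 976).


Test = ⌊976·30/100⌋ = 292
Train = 976 - 292 = 684

Train: 684, Test: 292


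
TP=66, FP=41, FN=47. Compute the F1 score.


Precision = 66/107 = 0.6168
Recall = 66/113 = 0.5841
F1 = 2·P·R/(P+R) = 2·TP/(2·TP+FP+FN) = 132/(132+41+47) = 132/220 = 0.6

0.6


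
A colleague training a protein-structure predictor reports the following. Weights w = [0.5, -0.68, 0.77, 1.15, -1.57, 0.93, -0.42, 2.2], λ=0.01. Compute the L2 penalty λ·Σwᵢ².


‖w‖₂² = (0.5)² + (-0.68)² + (0.77)² + (1.15)² + (-1.57)² + (0.93)² + (-0.42)² + (2.2)²
     = 0.25 + 0.4624 + 0.5929 + 1.3225 + 2.4649 + 0.8649 + 0.1764 + 4.84
     = 10.974
λ·‖w‖₂² = 0.01·10.974 = 0.10974

0.10974


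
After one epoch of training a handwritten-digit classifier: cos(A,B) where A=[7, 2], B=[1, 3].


A·B = 7·1 + 2·3 = 13
‖A‖ = √53 = 7.2801, ‖B‖ = √10 = 3.1623
cos = 13/(√53·√10) = 13/√530 = 0.5647

0.5647


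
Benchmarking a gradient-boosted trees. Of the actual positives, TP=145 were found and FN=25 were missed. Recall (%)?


Recall = TP/(TP+FN)
= 145/(145+25)
= 145/170 = 85.29%

85.29%


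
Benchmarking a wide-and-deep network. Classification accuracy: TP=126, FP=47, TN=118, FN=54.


Accuracy = (TP+TN)/(TP+TN+FP+FN)
= (126+118)/(345)
= 244/345 = 70.72%

70.72%


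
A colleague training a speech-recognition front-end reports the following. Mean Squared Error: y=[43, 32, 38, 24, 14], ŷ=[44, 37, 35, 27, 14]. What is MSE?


Squared errors: (43-44)²=1, (32-37)²=25, (38-35)²=9, (24-27)²=9, (14-14)²=0
Sum = 44
MSE = 44/5 = 44/5

44/5


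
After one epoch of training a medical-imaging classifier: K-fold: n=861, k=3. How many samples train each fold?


Fold size = 861/3 = 287
Training per fold = 861 - 287 = 574

574


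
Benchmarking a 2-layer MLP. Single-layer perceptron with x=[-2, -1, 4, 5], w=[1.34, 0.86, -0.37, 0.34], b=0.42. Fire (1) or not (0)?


z = (-2)·(1.34) + (-1)·(0.86) + (4)·(-0.37) + (5)·(0.34) + 0.42
  = -2.9
step(z) = 0 (z<0)

0


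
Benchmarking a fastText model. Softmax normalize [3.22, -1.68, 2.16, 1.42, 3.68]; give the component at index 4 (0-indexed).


Exponentials: e^3.22=25.0281, e^-1.68=0.1864, e^2.16=8.6711, e^1.42=4.1371, e^3.68=39.6464
Sum = 77.6691
Softmax = [0.3222, 0.0024, 0.1116, 0.0533, 0.5105]
p[4] = 39.6464/77.6691 = 0.5105

0.5105


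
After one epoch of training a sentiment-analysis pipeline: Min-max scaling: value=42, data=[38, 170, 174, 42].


min=38, max=174
(42-38)/(174-38) = 4/136 = 0.0294

0.0294


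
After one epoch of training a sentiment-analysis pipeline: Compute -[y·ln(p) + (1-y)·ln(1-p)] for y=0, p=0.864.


BCE = -[y·ln(p) + (1-y)·ln(1-p)]
= -0 - 1·ln(1-0.864)
= -ln(0.136) = 1.9951

1.9951


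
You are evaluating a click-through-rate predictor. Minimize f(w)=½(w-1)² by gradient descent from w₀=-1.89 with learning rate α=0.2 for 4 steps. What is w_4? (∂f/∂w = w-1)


step 1: grad = -1.89-1 = -2.89; w = -1.89 - 0.2·(-2.89) = -1.312
step 2: grad = -1.312-1 = -2.312; w = -1.312 - 0.2·(-2.312) = -0.8496
step 3: grad = -0.8496-1 = -1.8496; w = -0.8496 - 0.2·(-1.8496) = -0.47968
step 4: grad = -0.47968-1 = -1.47968; w = -0.47968 - 0.2·(-1.47968) = -0.183744

-0.183744


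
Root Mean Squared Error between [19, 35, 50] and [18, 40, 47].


MSE = 35/3 = 11.6667
RMSE = √(35/3) = 3.4157

3.4157


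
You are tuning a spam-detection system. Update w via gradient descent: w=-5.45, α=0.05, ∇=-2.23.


w_new = w - α·∇
= -5.45 - 0.05·-2.23
= -5.45 + 0.1115
= -5.3385

-5.3385


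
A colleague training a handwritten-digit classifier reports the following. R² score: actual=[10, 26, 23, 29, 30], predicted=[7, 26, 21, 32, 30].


ȳ = 23.6
SS_res = Σ(y-ŷ)² = 22
SS_tot = Σ(y-ȳ)² = 261.2
R² = 1 - SS_res/SS_tot = 1 - 0.0842 = 0.9158

0.9158


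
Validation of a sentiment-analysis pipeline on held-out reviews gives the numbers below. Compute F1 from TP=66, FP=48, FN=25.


Precision = 66/114 = 0.5789
Recall = 66/91 = 0.7253
F1 = 2·P·R/(P+R) = 2·TP/(2·TP+FP+FN) = 132/(132+48+25) = 132/205 = 0.6439

0.6439


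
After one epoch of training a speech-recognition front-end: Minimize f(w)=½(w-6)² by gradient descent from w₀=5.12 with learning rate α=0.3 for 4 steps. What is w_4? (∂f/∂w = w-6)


step 1: grad = 5.12-6 = -0.88; w = 5.12 - 0.3·(-0.88) = 5.384
step 2: grad = 5.384-6 = -0.616; w = 5.384 - 0.3·(-0.616) = 5.5688
step 3: grad = 5.5688-6 = -0.4312; w = 5.5688 - 0.3·(-0.4312) = 5.69816
step 4: grad = 5.69816-6 = -0.30184; w = 5.69816 - 0.3·(-0.30184) = 5.788712

5.788712


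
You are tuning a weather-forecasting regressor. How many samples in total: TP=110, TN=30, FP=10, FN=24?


Total = TP + TN + FP + FN
= 110 + 30 + 10 + 24
= 174
(Predicted positive: 120, predicted negative: 54)

174


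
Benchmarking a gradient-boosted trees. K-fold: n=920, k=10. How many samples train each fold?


Fold size = 920/10 = 92
Training per fold = 920 - 92 = 828

828


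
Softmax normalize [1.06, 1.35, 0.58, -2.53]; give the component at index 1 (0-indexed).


Exponentials: e^1.06=2.8864, e^1.35=3.8574, e^0.58=1.786, e^-2.53=0.0797
Sum = 8.6095
Softmax = [0.3353, 0.448, 0.2074, 0.0093]
p[1] = 3.8574/8.6095 = 0.448

0.448


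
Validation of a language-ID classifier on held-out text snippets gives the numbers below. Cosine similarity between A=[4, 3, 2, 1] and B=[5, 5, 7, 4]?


A·B = 4·5 + 3·5 + 2·7 + 1·4 = 53
‖A‖ = √30 = 5.4772, ‖B‖ = √115 = 10.7238
cos = 53/(√30·√115) = 53/√3450 = 0.9023

0.9023


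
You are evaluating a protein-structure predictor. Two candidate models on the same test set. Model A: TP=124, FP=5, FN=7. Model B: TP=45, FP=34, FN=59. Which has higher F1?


Model A: P=124/129=0.9612, R=124/131=0.9466, F1=2PR/(P+R)=2TP/(2TP+FP+FN)=248/260=0.9538
Model B: P=45/79=0.5696, R=45/104=0.4327, F1=2PR/(P+R)=2TP/(2TP+FP+FN)=90/183=0.4918
0.9538 > 0.4918 → Model A

Model A


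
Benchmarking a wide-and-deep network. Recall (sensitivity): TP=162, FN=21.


Recall = TP/(TP+FN)
= 162/(162+21)
= 162/183 = 88.52%

88.52%


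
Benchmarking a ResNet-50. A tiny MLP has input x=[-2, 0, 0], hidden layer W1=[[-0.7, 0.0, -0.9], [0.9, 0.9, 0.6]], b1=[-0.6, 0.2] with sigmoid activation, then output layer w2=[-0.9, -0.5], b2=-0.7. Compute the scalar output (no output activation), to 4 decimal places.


z1[0] = (-0.7)·(-2) + (0.0)·(0) + (-0.9)·(0) - 0.6 = 0.8
z1[1] = (0.9)·(-2) + (0.9)·(0) + (0.6)·(0) + 0.2 = -1.6
h = sigmoid(z1) = [0.69, 0.168]
output = (-0.9)·(0.69) + (-0.5)·(0.168) - 0.7 = -1.405

-1.405


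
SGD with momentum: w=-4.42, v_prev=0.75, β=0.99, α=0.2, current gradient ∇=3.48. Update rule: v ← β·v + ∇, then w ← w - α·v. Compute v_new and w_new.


v_new = 0.99·0.75 + 3.48 = 0.7425 + 3.48 = 4.2225
w_new = -4.42 - 0.2·4.2225 = -4.42 - 0.8445 = -5.2645

v_new=4.2225, w_new=-5.2645


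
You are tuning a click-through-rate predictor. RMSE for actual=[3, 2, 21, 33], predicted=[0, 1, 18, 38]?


MSE = 44/4 = 11
RMSE = √(44/4) = 3.3166

3.3166


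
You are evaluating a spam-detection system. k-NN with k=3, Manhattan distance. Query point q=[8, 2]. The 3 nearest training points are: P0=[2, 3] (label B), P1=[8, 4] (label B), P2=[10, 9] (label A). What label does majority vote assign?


d(q,P0) = 7  (label B)
d(q,P1) = 2  (label B)
d(q,P2) = 9  (label A)
Votes: A=1, B=2
Majority → B

B


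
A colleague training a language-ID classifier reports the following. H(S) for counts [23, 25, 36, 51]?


Probabilities: [23/135, 25/135, 36/135, 51/135] ≈ [0.1704, 0.1852, 0.2667, 0.3778]
H = -((23/135)·log₂(23/135) + (25/135)·log₂(25/135) + (36/135)·log₂(36/135) + (51/135)·log₂(51/135))
  = 1.9246 bits

1.9246 bits


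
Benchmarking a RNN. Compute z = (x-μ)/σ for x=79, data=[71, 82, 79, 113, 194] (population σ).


μ = 107.8, σ = 45.4022
z = (79 - 107.8)/45.4022 = -0.6343

-0.6343


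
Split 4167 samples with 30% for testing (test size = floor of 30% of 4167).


Test = ⌊4167·30/100⌋ = 1250
Train = 4167 - 1250 = 2917

Train: 2917, Test: 1250


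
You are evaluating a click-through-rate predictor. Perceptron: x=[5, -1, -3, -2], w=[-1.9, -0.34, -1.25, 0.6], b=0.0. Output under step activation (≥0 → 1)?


z = (5)·(-1.9) + (-1)·(-0.34) + (-3)·(-1.25) + (-2)·(0.6) + 0.0
  = -6.61
step(z) = 0 (z<0)

0


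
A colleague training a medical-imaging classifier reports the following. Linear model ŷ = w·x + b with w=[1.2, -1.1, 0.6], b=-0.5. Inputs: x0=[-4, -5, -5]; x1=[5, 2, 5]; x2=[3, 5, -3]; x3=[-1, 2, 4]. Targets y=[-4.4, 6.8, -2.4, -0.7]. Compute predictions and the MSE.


ŷ0 = (1.2)·(-4) + (-1.1)·(-5) + (0.6)·(-5) - 0.5 = -2.8
ŷ1 = (1.2)·(5) + (-1.1)·(2) + (0.6)·(5) - 0.5 = 6.3
ŷ2 = (1.2)·(3) + (-1.1)·(5) + (0.6)·(-3) - 0.5 = -4.2
ŷ3 = (1.2)·(-1) + (-1.1)·(2) + (0.6)·(4) - 0.5 = -1.5
errors² = [2.56, 0.25, 3.24, 0.64]
MSE = 6.6900/4 = 1.6725

1.6725


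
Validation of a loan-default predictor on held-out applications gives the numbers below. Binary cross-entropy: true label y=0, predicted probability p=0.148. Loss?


BCE = -[y·ln(p) + (1-y)·ln(1-p)]
= -0 - 1·ln(1-0.148)
= -ln(0.852) = 0.1602

0.1602


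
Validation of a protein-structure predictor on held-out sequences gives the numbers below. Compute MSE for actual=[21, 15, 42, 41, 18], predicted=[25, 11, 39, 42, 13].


Squared errors: (21-25)²=16, (15-11)²=16, (42-39)²=9, (41-42)²=1, (18-13)²=25
Sum = 67
MSE = 67/5 = 67/5

67/5


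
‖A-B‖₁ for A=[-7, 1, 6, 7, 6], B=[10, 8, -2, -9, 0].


d = |-7-10| + |1-8| + |6+ 2| + |7+ 9| + |6-0|
  = 17 + 7 + 8 + 16 + 6
  = 54

54


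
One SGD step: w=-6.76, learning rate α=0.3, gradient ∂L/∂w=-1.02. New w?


w_new = w - α·∇
= -6.76 - 0.3·-1.02
= -6.76 + 0.306
= -6.454

-6.454


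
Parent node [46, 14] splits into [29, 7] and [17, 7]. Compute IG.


Parent = [46, 14], H_parent = 0.7838
H_left = 0.7107 (n=36), H_right = 0.8709 (n=24)
H_children = (36/60)·0.7107 + (24/60)·0.8709 = 0.7748
IG = 0.7838 - 0.7748 = 0.009

0.009


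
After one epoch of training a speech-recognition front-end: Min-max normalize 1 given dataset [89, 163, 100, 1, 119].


min=1, max=163
(1-1)/(163-1) = 0/162 = 0.0

0.0


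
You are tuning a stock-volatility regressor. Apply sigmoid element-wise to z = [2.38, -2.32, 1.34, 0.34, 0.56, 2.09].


σ(2.38) = 1/(1+e^-2.38) = 0.9153
σ(-2.32) = 1/(1+e^2.32) = 0.0895
σ(1.34) = 1/(1+e^-1.34) = 0.7925
σ(0.34) = 1/(1+e^-0.34) = 0.5842
σ(0.56) = 1/(1+e^-0.56) = 0.6365
σ(2.09) = 1/(1+e^-2.09) = 0.8899
result = [0.9153, 0.0895, 0.7925, 0.5842, 0.6365, 0.8899]

[0.9153, 0.0895, 0.7925, 0.5842, 0.6365, 0.8899]


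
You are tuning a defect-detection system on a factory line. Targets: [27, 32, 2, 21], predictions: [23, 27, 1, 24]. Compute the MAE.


Absolute errors: |27-23|=4, |32-27|=5, |2-1|=1, |21-24|=3
Sum = 13
MAE = 13/4 = 13/4

13/4


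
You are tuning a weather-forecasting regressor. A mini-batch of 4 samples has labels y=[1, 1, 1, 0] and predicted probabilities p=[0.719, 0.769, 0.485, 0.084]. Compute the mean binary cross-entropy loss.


L[0] = -ln(0.719) = 0.3299
L[1] = -ln(0.769) = 0.2627
L[2] = -ln(0.485) = 0.7236
L[3] = -ln(1-0.084) = -ln(0.916) = 0.0877
mean = (0.3299 + 0.2627 + 0.7236 + 0.0877)/4 = 0.351

0.351


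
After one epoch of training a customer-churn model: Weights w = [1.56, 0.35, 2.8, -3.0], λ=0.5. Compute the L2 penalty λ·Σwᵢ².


‖w‖₂² = (1.56)² + (0.35)² + (2.8)² + (-3.0)²
     = 2.4336 + 0.1225 + 7.84 + 9
     = 19.3961
λ·‖w‖₂² = 0.5·19.3961 = 9.69805

9.69805


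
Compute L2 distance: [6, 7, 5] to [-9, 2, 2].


d = √((6+ 9)² + (7-2)² + (5-2)²)
  = √(225 + 25 + 9)
  = √259 = 16.0935

16.0935


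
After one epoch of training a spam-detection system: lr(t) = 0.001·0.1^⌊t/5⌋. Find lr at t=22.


n_drops = ⌊22/5⌋ = 4
lr = 0.001·0.1^4 = 0.001·0.0001 = 0.0000001

0.0000001


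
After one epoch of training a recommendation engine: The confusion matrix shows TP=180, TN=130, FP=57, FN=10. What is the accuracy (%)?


Accuracy = (TP+TN)/(TP+TN+FP+FN)
= (180+130)/(377)
= 310/377 = 82.23%

82.23%


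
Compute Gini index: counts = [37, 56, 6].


Probabilities: [37/99, 56/99, 6/99] ≈ [0.3737, 0.5657, 0.0606]
Σpᵢ² = (1369 + 3136 + 36)/99² = 4541/9801
Gini = 1 - Σpᵢ² = 1 - 4541/9801 = 0.5367

0.5367


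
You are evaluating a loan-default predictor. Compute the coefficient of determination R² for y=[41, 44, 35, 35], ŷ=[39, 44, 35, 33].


ȳ = 38.75
SS_res = Σ(y-ŷ)² = 8
SS_tot = Σ(y-ȳ)² = 60.75
R² = 1 - SS_res/SS_tot = 1 - 0.1317 = 0.8683

0.8683


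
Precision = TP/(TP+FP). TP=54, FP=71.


Precision = TP/(TP+FP)
= 54/(54+71)
= 54/125 = 43.2%

43.2%


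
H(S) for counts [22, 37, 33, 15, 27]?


Probabilities: [22/134, 37/134, 33/134, 15/134, 27/134] ≈ [0.1642, 0.2761, 0.2463, 0.1119, 0.2015]
H = -((22/134)·log₂(22/134) + (37/134)·log₂(37/134) + (33/134)·log₂(33/134) + (15/134)·log₂(15/134) + (27/134)·log₂(27/134))
  = 2.2578 bits

2.2578 bits


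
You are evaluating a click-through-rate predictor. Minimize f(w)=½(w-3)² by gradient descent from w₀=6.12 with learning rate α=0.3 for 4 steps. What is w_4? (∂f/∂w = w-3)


step 1: grad = 6.12-3 = 3.12; w = 6.12 - 0.3·(3.12) = 5.184
step 2: grad = 5.184-3 = 2.184; w = 5.184 - 0.3·(2.184) = 4.5288
step 3: grad = 4.5288-3 = 1.5288; w = 4.5288 - 0.3·(1.5288) = 4.07016
step 4: grad = 4.07016-3 = 1.07016; w = 4.07016 - 0.3·(1.07016) = 3.749112

3.749112


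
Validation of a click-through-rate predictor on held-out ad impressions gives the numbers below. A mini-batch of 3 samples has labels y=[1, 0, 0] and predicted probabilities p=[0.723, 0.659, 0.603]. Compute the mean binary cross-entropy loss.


L[0] = -ln(0.723) = 0.3243
L[1] = -ln(1-0.659) = -ln(0.341) = 1.0759
L[2] = -ln(1-0.603) = -ln(0.397) = 0.9238
mean = (0.3243 + 1.0759 + 0.9238)/3 = 0.7747

0.7747


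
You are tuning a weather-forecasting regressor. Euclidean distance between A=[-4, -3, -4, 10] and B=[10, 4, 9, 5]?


d = √((-4-10)² + (-3-4)² + (-4-9)² + (10-5)²)
  = √(196 + 49 + 169 + 25)
  = √439 = 20.9523

20.9523


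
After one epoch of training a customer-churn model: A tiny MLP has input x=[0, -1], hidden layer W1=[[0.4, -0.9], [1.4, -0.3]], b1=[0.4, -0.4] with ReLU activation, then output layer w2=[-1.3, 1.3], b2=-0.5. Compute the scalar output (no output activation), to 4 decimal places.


z1[0] = (0.4)·(0) + (-0.9)·(-1) + 0.4 = 1.3
z1[1] = (1.4)·(0) + (-0.3)·(-1) - 0.4 = -0.1
h = ReLU(z1) = [1.3, 0.0]
output = (-1.3)·(1.3) + (1.3)·(0.0) - 0.5 = -2.19

-2.19


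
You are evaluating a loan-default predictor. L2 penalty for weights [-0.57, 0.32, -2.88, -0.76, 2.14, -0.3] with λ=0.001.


‖w‖₂² = (-0.57)² + (0.32)² + (-2.88)² + (-0.76)² + (2.14)² + (-0.3)²
     = 0.3249 + 0.1024 + 8.2944 + 0.5776 + 4.5796 + 0.09
     = 13.9689
λ·‖w‖₂² = 0.001·13.9689 = 0.013969

0.013969


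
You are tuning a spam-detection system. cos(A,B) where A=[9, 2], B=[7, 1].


A·B = 9·7 + 2·1 = 65
‖A‖ = √85 = 9.2195, ‖B‖ = √50 = 7.0711
cos = 65/(√85·√50) = 65/√4250 = 0.9971

0.9971


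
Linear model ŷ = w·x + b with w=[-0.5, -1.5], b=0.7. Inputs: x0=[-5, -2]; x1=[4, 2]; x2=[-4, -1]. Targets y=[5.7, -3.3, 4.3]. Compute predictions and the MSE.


ŷ0 = (-0.5)·(-5) + (-1.5)·(-2) + 0.7 = 6.2
ŷ1 = (-0.5)·(4) + (-1.5)·(2) + 0.7 = -4.3
ŷ2 = (-0.5)·(-4) + (-1.5)·(-1) + 0.7 = 4.2
errors² = [0.25, 1.0, 0.01]
MSE = 1.2600/3 = 0.42

0.42


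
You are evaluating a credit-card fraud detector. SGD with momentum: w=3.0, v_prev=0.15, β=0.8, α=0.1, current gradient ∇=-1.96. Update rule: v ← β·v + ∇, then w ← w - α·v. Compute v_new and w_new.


v_new = 0.8·0.15 - 1.96 = 0.12 - 1.96 = -1.84
w_new = 3.0 - 0.1·-1.84 = 3.0 + 0.184 = 3.184

v_new=-1.84, w_new=3.184


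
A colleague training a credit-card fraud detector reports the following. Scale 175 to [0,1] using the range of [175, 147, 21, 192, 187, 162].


min=21, max=192
(175-21)/(192-21) = 154/171 = 0.9006

0.9006


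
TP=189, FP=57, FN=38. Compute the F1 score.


Precision = 189/246 = 0.7683
Recall = 189/227 = 0.8326
F1 = 2·P·R/(P+R) = 2·TP/(2·TP+FP+FN) = 378/(378+57+38) = 378/473 = 0.7992

0.7992


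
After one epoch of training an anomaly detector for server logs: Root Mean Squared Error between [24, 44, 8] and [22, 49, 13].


MSE = 54/3 = 18
RMSE = √(54/3) = 4.2426

4.2426


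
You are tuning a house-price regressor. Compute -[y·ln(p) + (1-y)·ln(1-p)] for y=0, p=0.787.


BCE = -[y·ln(p) + (1-y)·ln(1-p)]
= -0 - 1·ln(1-0.787)
= -ln(0.213) = 1.5465

1.5465


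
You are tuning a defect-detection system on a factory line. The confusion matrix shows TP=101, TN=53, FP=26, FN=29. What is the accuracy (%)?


Accuracy = (TP+TN)/(TP+TN+FP+FN)
= (101+53)/(209)
= 154/209 = 73.68%

73.68%


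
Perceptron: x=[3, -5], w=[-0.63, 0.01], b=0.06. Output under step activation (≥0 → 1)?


z = (3)·(-0.63) + (-5)·(0.01) + 0.06
  = -1.88
step(z) = 0 (z<0)

0


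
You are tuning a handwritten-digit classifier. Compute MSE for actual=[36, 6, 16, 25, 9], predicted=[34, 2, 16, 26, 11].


Squared errors: (36-34)²=4, (6-2)²=16, (16-16)²=0, (25-26)²=1, (9-11)²=4
Sum = 25
MSE = 25/5 = 5

5


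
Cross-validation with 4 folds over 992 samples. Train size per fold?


Fold size = 992/4 = 248
Training per fold = 992 - 248 = 744

744


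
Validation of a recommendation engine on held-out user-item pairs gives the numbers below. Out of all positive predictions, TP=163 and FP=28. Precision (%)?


Precision = TP/(TP+FP)
= 163/(163+28)
= 163/191 = 85.34%

85.34%


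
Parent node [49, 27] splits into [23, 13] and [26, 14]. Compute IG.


Parent = [49, 27], H_parent = 0.9387
H_left = 0.9436 (n=36), H_right = 0.9341 (n=40)
H_children = (36/76)·0.9436 + (40/76)·0.9341 = 0.9386
IG = 0.9387 - 0.9386 = 0.0001

0.0001


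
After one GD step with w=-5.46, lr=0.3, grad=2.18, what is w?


w_new = w - α·∇
= -5.46 - 0.3·2.18
= -5.46 - 0.654
= -6.114

-6.114


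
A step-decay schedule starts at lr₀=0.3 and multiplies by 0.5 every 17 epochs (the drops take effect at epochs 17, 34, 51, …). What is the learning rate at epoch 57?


n_drops = ⌊57/17⌋ = 3
lr = 0.3·0.5^3 = 0.3·0.125 = 0.0375

0.0375


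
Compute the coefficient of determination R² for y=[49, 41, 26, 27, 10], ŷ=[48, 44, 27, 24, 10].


ȳ = 30.6
SS_res = Σ(y-ŷ)² = 20
SS_tot = Σ(y-ȳ)² = 905.2
R² = 1 - SS_res/SS_tot = 1 - 0.0221 = 0.9779

0.9779


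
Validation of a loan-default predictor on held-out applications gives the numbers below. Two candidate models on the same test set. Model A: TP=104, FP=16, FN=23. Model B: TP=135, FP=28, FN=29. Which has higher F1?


Model A: P=104/120=0.8667, R=104/127=0.8189, F1=2PR/(P+R)=2TP/(2TP+FP+FN)=208/247=0.8421
Model B: P=135/163=0.8282, R=135/164=0.8232, F1=2PR/(P+R)=2TP/(2TP+FP+FN)=270/327=0.8257
0.8421 > 0.8257 → Model A

Model A


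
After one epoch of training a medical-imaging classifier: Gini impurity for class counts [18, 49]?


Probabilities: [18/67, 49/67] ≈ [0.2687, 0.7313]
Σpᵢ² = (324 + 2401)/67² = 2725/4489
Gini = 1 - Σpᵢ² = 1 - 2725/4489 = 0.393

0.393


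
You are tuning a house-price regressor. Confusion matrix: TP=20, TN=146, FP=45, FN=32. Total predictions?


Total = TP + TN + FP + FN
= 20 + 146 + 45 + 32
= 243
(Predicted positive: 65, predicted negative: 178)

243


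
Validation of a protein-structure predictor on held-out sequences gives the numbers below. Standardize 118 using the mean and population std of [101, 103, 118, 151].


μ = 118.25, σ = 20.0172
z = (118 - 118.25)/20.0172 = -0.0125

-0.0125


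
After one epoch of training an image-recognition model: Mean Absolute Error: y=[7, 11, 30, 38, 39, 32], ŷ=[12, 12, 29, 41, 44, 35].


Absolute errors: |7-12|=5, |11-12|=1, |30-29|=1, |38-41|=3, |39-44|=5, |32-35|=3
Sum = 18
MAE = 18/6 = 3

3


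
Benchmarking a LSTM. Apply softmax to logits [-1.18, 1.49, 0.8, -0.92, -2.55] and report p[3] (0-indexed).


Exponentials: e^-1.18=0.3073, e^1.49=4.4371, e^0.8=2.2255, e^-0.92=0.3985, e^-2.55=0.0781
Sum = 7.4465
Softmax = [0.0413, 0.5959, 0.2989, 0.0535, 0.0105]
p[3] = 0.3985/7.4465 = 0.0535

0.0535


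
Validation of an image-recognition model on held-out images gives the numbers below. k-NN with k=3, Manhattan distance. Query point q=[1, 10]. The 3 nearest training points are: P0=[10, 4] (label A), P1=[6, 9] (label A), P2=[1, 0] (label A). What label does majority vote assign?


d(q,P0) = 15  (label A)
d(q,P1) = 6  (label A)
d(q,P2) = 10  (label A)
Votes: A=3, B=0
Majority → A

A


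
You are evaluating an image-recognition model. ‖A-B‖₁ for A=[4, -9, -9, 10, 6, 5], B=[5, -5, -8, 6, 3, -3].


d = |4-5| + |-9+ 5| + |-9+ 8| + |10-6| + |6-3| + |5+ 3|
  = 1 + 4 + 1 + 4 + 3 + 8
  = 21

21


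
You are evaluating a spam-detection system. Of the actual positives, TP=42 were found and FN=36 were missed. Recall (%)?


Recall = TP/(TP+FN)
= 42/(42+36)
= 42/78 = 53.85%

53.85%


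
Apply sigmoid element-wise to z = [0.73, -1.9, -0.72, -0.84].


σ(0.73) = 1/(1+e^-0.73) = 0.6748
σ(-1.9) = 1/(1+e^1.9) = 0.1301
σ(-0.72) = 1/(1+e^0.72) = 0.3274
σ(-0.84) = 1/(1+e^0.84) = 0.3015
result = [0.6748, 0.1301, 0.3274, 0.3015]

[0.6748, 0.1301, 0.3274, 0.3015]


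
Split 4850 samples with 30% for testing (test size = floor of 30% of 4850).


Test = ⌊4850·30/100⌋ = 1455
Train = 4850 - 1455 = 3395

Train: 3395, Test: 1455


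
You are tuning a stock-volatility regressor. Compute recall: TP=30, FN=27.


Recall = TP/(TP+FN)
= 30/(30+27)
= 30/57 = 52.63%

52.63%


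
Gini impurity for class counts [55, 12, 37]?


Probabilities: [55/104, 12/104, 37/104] ≈ [0.5288, 0.1154, 0.3558]
Σpᵢ² = (3025 + 144 + 1369)/104² = 4538/10816
Gini = 1 - Σpᵢ² = 1 - 4538/10816 = 0.5804

0.5804


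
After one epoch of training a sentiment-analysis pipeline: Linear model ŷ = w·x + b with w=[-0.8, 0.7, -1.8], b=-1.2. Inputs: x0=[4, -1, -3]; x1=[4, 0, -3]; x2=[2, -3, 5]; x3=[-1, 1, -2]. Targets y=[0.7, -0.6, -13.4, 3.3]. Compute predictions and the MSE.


ŷ0 = (-0.8)·(4) + (0.7)·(-1) + (-1.8)·(-3) - 1.2 = 0.3
ŷ1 = (-0.8)·(4) + (0.7)·(0) + (-1.8)·(-3) - 1.2 = 1.0
ŷ2 = (-0.8)·(2) + (0.7)·(-3) + (-1.8)·(5) - 1.2 = -13.9
ŷ3 = (-0.8)·(-1) + (0.7)·(1) + (-1.8)·(-2) - 1.2 = 3.9
errors² = [0.16, 2.56, 0.25, 0.36]
MSE = 3.3300/4 = 0.8325

0.8325


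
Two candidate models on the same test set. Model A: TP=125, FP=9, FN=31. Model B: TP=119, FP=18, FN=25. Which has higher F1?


Model A: P=125/134=0.9328, R=125/156=0.8013, F1=2PR/(P+R)=2TP/(2TP+FP+FN)=250/290=0.8621
Model B: P=119/137=0.8686, R=119/144=0.8264, F1=2PR/(P+R)=2TP/(2TP+FP+FN)=238/281=0.847
0.8621 > 0.847 → Model A

Model A


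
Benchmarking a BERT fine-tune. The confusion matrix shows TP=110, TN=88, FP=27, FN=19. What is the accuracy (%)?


Accuracy = (TP+TN)/(TP+TN+FP+FN)
= (110+88)/(244)
= 198/244 = 81.15%

81.15%


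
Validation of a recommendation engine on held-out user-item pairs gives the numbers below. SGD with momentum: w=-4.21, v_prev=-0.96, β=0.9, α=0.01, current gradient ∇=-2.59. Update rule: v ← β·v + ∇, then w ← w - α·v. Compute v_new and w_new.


v_new = 0.9·-0.96 - 2.59 = -0.864 - 2.59 = -3.454
w_new = -4.21 - 0.01·-3.454 = -4.21 + 0.03454 = -4.17546

v_new=-3.454, w_new=-4.17546


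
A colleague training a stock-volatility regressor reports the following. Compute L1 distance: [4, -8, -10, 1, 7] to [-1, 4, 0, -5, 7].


d = |4+ 1| + |-8-4| + |-10-0| + |1+ 5| + |7-7|
  = 5 + 12 + 10 + 6 + 0
  = 33

33


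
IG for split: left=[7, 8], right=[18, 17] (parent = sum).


Parent = [25, 25], H_parent = 1
H_left = 0.9968 (n=15), H_right = 0.9994 (n=35)
H_children = (15/50)·0.9968 + (35/50)·0.9994 = 0.9986
IG = 1 - 0.9986 = 0.0014

0.0014


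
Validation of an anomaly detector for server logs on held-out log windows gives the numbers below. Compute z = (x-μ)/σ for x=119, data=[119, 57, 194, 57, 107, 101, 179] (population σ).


μ = 116.2857, σ = 49.7557
z = (119 - 116.2857)/49.7557 = 0.0546

0.0546


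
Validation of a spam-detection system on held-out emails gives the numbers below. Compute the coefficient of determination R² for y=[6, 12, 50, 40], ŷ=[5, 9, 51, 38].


ȳ = 27
SS_res = Σ(y-ŷ)² = 15
SS_tot = Σ(y-ȳ)² = 1364
R² = 1 - SS_res/SS_tot = 1 - 0.011 = 0.989

0.989


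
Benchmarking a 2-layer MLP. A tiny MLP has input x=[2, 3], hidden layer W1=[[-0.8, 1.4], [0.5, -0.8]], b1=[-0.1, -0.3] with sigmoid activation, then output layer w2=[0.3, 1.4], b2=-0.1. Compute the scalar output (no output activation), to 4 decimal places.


z1[0] = (-0.8)·(2) + (1.4)·(3) - 0.1 = 2.5
z1[1] = (0.5)·(2) + (-0.8)·(3) - 0.3 = -1.7
h = sigmoid(z1) = [0.9241, 0.1545]
output = (0.3)·(0.9241) + (1.4)·(0.1545) - 0.1 = 0.3935

0.3935


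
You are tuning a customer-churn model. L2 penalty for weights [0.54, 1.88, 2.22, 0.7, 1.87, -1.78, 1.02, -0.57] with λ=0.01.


‖w‖₂² = (0.54)² + (1.88)² + (2.22)² + (0.7)² + (1.87)² + (-1.78)² + (1.02)² + (-0.57)²
     = 0.2916 + 3.5344 + 4.9284 + 0.49 + 3.4969 + 3.1684 + 1.0404 + 0.3249
     = 17.275
λ·‖w‖₂² = 0.01·17.275 = 0.17275

0.17275


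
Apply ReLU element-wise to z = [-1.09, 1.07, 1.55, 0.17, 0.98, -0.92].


ReLU(-1.09) = max(0, -1.09) = 0.0
ReLU(1.07) = max(0, 1.07) = 1.07
ReLU(1.55) = max(0, 1.55) = 1.55
ReLU(0.17) = max(0, 0.17) = 0.17
ReLU(0.98) = max(0, 0.98) = 0.98
ReLU(-0.92) = max(0, -0.92) = 0.0
result = [0.0, 1.07, 1.55, 0.17, 0.98, 0.0]

[0.0, 1.07, 1.55, 0.17, 0.98, 0.0]


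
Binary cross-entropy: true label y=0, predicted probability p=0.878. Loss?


BCE = -[y·ln(p) + (1-y)·ln(1-p)]
= -0 - 1·ln(1-0.878)
= -ln(0.122) = 2.1037

2.1037


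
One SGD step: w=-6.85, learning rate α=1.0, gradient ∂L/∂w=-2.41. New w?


w_new = w - α·∇
= -6.85 - 1.0·-2.41
= -6.85 + 2.41
= -4.44

-4.44


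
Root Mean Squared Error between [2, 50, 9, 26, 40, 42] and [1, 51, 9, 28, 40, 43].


MSE = 7/6 = 1.1667
RMSE = √(7/6) = 1.0801

1.0801


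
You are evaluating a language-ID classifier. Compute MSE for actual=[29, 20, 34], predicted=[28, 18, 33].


Squared errors: (29-28)²=1, (20-18)²=4, (34-33)²=1
Sum = 6
MSE = 6/3 = 2

2


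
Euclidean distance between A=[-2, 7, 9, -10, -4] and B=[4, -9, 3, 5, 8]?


d = √((-2-4)² + (7+ 9)² + (9-3)² + (-10-5)² + (-4-8)²)
  = √(36 + 256 + 36 + 225 + 144)
  = √697 = 26.4008

26.4008


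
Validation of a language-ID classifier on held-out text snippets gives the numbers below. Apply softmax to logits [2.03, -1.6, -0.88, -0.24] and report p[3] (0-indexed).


Exponentials: e^2.03=7.6141, e^-1.6=0.2019, e^-0.88=0.4148, e^-0.24=0.7866
Sum = 9.0174
Softmax = [0.8444, 0.0224, 0.046, 0.0872]
p[3] = 0.7866/9.0174 = 0.0872

0.0872


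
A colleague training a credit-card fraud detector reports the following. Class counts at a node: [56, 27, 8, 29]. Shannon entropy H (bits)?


Probabilities: [56/120, 27/120, 8/120, 29/120] ≈ [0.4667, 0.225, 0.0667, 0.2417]
H = -((56/120)·log₂(56/120) + (27/120)·log₂(27/120) + (8/120)·log₂(8/120) + (29/120)·log₂(29/120))
  = 1.7529 bits

1.7529 bits


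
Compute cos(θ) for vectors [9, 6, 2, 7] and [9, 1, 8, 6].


A·B = 9·9 + 6·1 + 2·8 + 7·6 = 145
‖A‖ = √170 = 13.0384, ‖B‖ = √182 = 13.4907
cos = 145/(√170·√182) = 145/√30940 = 0.8243

0.8243


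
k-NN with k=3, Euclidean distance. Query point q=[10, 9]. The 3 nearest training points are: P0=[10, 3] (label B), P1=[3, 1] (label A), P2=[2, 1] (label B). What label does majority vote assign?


d(q,P0) = 6.0  (label B)
d(q,P1) = 10.6301  (label A)
d(q,P2) = 11.3137  (label B)
Votes: A=1, B=2
Majority → B

B


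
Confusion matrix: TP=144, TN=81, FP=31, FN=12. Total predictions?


Total = TP + TN + FP + FN
= 144 + 81 + 31 + 12
= 268
(Predicted positive: 175, predicted negative: 93)

268


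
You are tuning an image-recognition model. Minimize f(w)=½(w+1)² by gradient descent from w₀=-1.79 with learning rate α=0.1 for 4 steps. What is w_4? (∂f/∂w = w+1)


step 1: grad = -1.79+1 = -0.79; w = -1.79 - 0.1·(-0.79) = -1.711
step 2: grad = -1.711+1 = -0.711; w = -1.711 - 0.1·(-0.711) = -1.6399
step 3: grad = -1.6399+1 = -0.6399; w = -1.6399 - 0.1·(-0.6399) = -1.57591
step 4: grad = -1.57591+1 = -0.57591; w = -1.57591 - 0.1·(-0.57591) = -1.518319

-1.518319


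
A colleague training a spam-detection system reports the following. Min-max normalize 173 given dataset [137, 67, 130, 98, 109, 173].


min=67, max=173
(173-67)/(173-67) = 106/106 = 1.0

1.0


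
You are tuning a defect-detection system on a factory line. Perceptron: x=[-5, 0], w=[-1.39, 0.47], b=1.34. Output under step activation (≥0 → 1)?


z = (-5)·(-1.39) + (0)·(0.47) + 1.34
  = 8.29
step(z) = 1 (z≥0)

1


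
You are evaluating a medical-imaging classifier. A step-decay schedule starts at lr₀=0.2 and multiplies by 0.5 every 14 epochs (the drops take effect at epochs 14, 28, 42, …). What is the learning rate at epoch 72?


n_drops = ⌊72/14⌋ = 5
lr = 0.2·0.5^5 = 0.2·0.03125 = 0.00625

0.00625


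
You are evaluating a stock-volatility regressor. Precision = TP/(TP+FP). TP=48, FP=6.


Precision = TP/(TP+FP)
= 48/(48+6)
= 48/54 = 88.89%

88.89%


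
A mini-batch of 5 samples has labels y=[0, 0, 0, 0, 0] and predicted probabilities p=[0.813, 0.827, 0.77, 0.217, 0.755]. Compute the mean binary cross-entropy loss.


L[0] = -ln(1-0.813) = -ln(0.187) = 1.6766
L[1] = -ln(1-0.827) = -ln(0.173) = 1.7545
L[2] = -ln(1-0.77) = -ln(0.23) = 1.4697
L[3] = -ln(1-0.217) = -ln(0.783) = 0.2446
L[4] = -ln(1-0.755) = -ln(0.245) = 1.4065
mean = (1.6766 + 1.7545 + 1.4697 + 0.2446 + 1.4065)/5 = 1.3104

1.3104


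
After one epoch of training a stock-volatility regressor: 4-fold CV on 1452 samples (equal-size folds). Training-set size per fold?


Fold size = 1452/4 = 363
Training per fold = 1452 - 363 = 1089

1089


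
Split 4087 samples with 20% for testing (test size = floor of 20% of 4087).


Test = ⌊4087·20/100⌋ = 817
Train = 4087 - 817 = 3270

Train: 3270, Test: 817


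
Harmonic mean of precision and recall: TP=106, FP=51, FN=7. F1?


Precision = 106/157 = 0.6752
Recall = 106/113 = 0.9381
F1 = 2·P·R/(P+R) = 2·TP/(2·TP+FP+FN) = 212/(212+51+7) = 212/270 = 0.7852

0.7852


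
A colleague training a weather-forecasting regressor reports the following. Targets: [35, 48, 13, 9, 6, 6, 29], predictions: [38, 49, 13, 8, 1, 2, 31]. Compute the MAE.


Absolute errors: |35-38|=3, |48-49|=1, |13-13|=0, |9-8|=1, |6-1|=5, |6-2|=4, |29-31|=2
Sum = 16
MAE = 16/7 = 16/7

16/7


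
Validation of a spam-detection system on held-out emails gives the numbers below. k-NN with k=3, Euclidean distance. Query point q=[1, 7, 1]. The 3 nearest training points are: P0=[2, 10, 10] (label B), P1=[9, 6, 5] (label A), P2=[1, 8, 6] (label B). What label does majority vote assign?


d(q,P0) = 9.5394  (label B)
d(q,P1) = 9.0  (label A)
d(q,P2) = 5.099  (label B)
Votes: A=1, B=2
Majority → B

B


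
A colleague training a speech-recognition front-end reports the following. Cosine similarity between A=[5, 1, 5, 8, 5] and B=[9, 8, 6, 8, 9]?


A·B = 5·9 + 1·8 + 5·6 + 8·8 + 5·9 = 192
‖A‖ = √140 = 11.8322, ‖B‖ = √326 = 18.0555
cos = 192/(√140·√326) = 192/√45640 = 0.8987

0.8987


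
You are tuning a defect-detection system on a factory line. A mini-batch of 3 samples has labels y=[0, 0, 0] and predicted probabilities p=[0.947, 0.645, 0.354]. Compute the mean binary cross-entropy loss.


L[0] = -ln(1-0.947) = -ln(0.053) = 2.9375
L[1] = -ln(1-0.645) = -ln(0.355) = 1.0356
L[2] = -ln(1-0.354) = -ln(0.646) = 0.437
mean = (2.9375 + 1.0356 + 0.437)/3 = 1.47

1.47


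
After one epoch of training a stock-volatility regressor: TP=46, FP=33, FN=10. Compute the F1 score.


Precision = 46/79 = 0.5823
Recall = 46/56 = 0.8214
F1 = 2·P·R/(P+R) = 2·TP/(2·TP+FP+FN) = 92/(92+33+10) = 92/135 = 0.6815

0.6815


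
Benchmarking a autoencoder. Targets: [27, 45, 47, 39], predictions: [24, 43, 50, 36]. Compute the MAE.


Absolute errors: |27-24|=3, |45-43|=2, |47-50|=3, |39-36|=3
Sum = 11
MAE = 11/4 = 11/4

11/4


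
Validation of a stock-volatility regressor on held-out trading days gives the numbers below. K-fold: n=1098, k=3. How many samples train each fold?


Fold size = 1098/3 = 366
Training per fold = 1098 - 366 = 732

732


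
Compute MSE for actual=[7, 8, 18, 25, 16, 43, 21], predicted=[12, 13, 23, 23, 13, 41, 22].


Squared errors: (7-12)²=25, (8-13)²=25, (18-23)²=25, (25-23)²=4, (16-13)²=9, (43-41)²=4, (21-22)²=1
Sum = 93
MSE = 93/7 = 93/7

93/7


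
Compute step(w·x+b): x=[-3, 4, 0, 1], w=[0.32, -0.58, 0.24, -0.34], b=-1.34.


z = (-3)·(0.32) + (4)·(-0.58) + (0)·(0.24) + (1)·(-0.34) - 1.34
  = -4.96
step(z) = 0 (z<0)

0


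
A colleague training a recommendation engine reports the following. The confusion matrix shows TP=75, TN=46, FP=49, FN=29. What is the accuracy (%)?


Accuracy = (TP+TN)/(TP+TN+FP+FN)
= (75+46)/(199)
= 121/199 = 60.8%

60.8%


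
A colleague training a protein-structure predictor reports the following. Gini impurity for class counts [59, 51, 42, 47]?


Probabilities: [59/199, 51/199, 42/199, 47/199] ≈ [0.2965, 0.2563, 0.2111, 0.2362]
Σpᵢ² = (3481 + 2601 + 1764 + 2209)/199² = 10055/39601
Gini = 1 - Σpᵢ² = 1 - 10055/39601 = 0.7461

0.7461


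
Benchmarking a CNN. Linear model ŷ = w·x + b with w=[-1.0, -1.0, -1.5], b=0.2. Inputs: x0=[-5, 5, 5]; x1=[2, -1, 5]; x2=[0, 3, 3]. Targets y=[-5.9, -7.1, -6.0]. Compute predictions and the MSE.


ŷ0 = (-1.0)·(-5) + (-1.0)·(5) + (-1.5)·(5) + 0.2 = -7.3
ŷ1 = (-1.0)·(2) + (-1.0)·(-1) + (-1.5)·(5) + 0.2 = -8.3
ŷ2 = (-1.0)·(0) + (-1.0)·(3) + (-1.5)·(3) + 0.2 = -7.3
errors² = [1.96, 1.44, 1.69]
MSE = 5.0900/3 = 1.6967

1.6967


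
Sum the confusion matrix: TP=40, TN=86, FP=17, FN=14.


Total = TP + TN + FP + FN
= 40 + 86 + 17 + 14
= 157
(Predicted positive: 57, predicted negative: 100)

157


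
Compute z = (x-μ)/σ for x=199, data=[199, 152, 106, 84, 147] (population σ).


μ = 137.6, σ = 39.8427
z = (199 - 137.6)/39.8427 = 1.5411

1.5411


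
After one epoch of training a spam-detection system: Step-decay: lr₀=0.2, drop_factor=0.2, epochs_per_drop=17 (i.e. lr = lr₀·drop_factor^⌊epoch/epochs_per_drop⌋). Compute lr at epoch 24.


n_drops = ⌊24/17⌋ = 1
lr = 0.2·0.2^1 = 0.2·0.2 = 0.04

0.04


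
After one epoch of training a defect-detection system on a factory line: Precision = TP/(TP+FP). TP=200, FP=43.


Precision = TP/(TP+FP)
= 200/(200+43)
= 200/243 = 82.3%

82.3%


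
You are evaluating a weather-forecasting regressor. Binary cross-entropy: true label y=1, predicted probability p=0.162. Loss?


BCE = -[y·ln(p) + (1-y)·ln(1-p)]
= -1·ln(0.162) - 0
= -ln(0.162) = 1.8202

1.8202


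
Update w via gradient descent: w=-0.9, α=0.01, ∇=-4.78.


w_new = w - α·∇
= -0.9 - 0.01·-4.78
= -0.9 + 0.0478
= -0.8522

-0.8522


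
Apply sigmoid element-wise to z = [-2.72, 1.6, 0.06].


σ(-2.72) = 1/(1+e^2.72) = 0.0618
σ(1.6) = 1/(1+e^-1.6) = 0.832
σ(0.06) = 1/(1+e^-0.06) = 0.515
result = [0.0618, 0.832, 0.515]

[0.0618, 0.832, 0.515]


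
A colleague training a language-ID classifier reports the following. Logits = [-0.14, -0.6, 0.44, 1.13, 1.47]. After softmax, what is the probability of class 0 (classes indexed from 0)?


Exponentials: e^-0.14=0.8694, e^-0.6=0.5488, e^0.44=1.5527, e^1.13=3.0957, e^1.47=4.3492
Sum = 10.4158
Softmax = [0.0835, 0.0527, 0.1491, 0.2972, 0.4176]
p[0] = 0.8694/10.4158 = 0.0835

0.0835


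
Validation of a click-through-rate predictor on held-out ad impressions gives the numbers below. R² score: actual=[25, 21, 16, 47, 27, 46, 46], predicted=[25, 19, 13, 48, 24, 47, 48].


ȳ = 32.5714
SS_res = Σ(y-ŷ)² = 28
SS_tot = Σ(y-ȳ)² = 1065.71
R² = 1 - SS_res/SS_tot = 1 - 0.0263 = 0.9737

0.9737


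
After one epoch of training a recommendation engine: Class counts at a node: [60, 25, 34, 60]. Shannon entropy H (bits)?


Probabilities: [60/179, 25/179, 34/179, 60/179] ≈ [0.3352, 0.1397, 0.1899, 0.3352]
H = -((60/179)·log₂(60/179) + (25/179)·log₂(25/179) + (34/179)·log₂(34/179) + (60/179)·log₂(60/179))
  = 1.909 bits

1.909 bits


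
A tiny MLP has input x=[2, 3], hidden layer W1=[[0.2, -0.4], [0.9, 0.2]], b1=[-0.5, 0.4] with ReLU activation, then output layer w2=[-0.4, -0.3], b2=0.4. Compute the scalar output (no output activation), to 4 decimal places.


z1[0] = (0.2)·(2) + (-0.4)·(3) - 0.5 = -1.3
z1[1] = (0.9)·(2) + (0.2)·(3) + 0.4 = 2.8
h = ReLU(z1) = [0.0, 2.8]
output = (-0.4)·(0.0) + (-0.3)·(2.8) + 0.4 = -0.44

-0.44


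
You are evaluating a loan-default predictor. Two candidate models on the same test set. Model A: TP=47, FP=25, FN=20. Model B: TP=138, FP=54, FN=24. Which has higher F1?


Model A: P=47/72=0.6528, R=47/67=0.7015, F1=2PR/(P+R)=2TP/(2TP+FP+FN)=94/139=0.6763
Model B: P=138/192=0.7188, R=138/162=0.8519, F1=2PR/(P+R)=2TP/(2TP+FP+FN)=276/354=0.7797
0.6763 < 0.7797 → Model B

Model B


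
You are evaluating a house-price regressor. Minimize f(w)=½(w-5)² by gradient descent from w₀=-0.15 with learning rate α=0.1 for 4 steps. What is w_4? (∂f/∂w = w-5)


step 1: grad = -0.15-5 = -5.15; w = -0.15 - 0.1·(-5.15) = 0.365
step 2: grad = 0.365-5 = -4.635; w = 0.365 - 0.1·(-4.635) = 0.8285
step 3: grad = 0.8285-5 = -4.1715; w = 0.8285 - 0.1·(-4.1715) = 1.24565
step 4: grad = 1.24565-5 = -3.75435; w = 1.24565 - 0.1·(-3.75435) = 1.621085

1.621085


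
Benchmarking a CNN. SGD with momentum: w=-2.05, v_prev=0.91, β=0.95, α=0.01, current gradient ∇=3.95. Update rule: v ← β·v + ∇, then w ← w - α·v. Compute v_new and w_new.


v_new = 0.95·0.91 + 3.95 = 0.8645 + 3.95 = 4.8145
w_new = -2.05 - 0.01·4.8145 = -2.05 - 0.048145 = -2.098145

v_new=4.8145, w_new=-2.098145


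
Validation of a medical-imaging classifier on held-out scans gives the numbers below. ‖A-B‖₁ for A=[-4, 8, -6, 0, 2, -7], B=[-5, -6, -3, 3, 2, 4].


d = |-4+ 5| + |8+ 6| + |-6+ 3| + |0-3| + |2-2| + |-7-4|
  = 1 + 14 + 3 + 3 + 0 + 11
  = 32

32


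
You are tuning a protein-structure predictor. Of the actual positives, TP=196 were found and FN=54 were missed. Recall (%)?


Recall = TP/(TP+FN)
= 196/(196+54)
= 196/250 = 78.4%

78.4%


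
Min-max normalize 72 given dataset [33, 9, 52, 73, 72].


min=9, max=73
(72-9)/(73-9) = 63/64 = 0.9844

0.9844


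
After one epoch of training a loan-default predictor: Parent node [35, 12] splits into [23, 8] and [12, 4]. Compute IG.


Parent = [35, 12], H_parent = 0.8196
H_left = 0.8238 (n=31), H_right = 0.8113 (n=16)
H_children = (31/47)·0.8238 + (16/47)·0.8113 = 0.8195
IG = 0.8196 - 0.8195 = 0.0001

0.0001


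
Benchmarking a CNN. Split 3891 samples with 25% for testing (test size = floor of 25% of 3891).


Test = ⌊3891·25/100⌋ = 972
Train = 3891 - 972 = 2919

Train: 2919, Test: 972


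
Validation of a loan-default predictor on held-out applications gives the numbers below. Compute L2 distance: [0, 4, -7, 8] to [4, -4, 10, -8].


d = √((0-4)² + (4+ 4)² + (-7-10)² + (8+ 8)²)
  = √(16 + 64 + 289 + 256)
  = √625 = 25.0

25.0
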